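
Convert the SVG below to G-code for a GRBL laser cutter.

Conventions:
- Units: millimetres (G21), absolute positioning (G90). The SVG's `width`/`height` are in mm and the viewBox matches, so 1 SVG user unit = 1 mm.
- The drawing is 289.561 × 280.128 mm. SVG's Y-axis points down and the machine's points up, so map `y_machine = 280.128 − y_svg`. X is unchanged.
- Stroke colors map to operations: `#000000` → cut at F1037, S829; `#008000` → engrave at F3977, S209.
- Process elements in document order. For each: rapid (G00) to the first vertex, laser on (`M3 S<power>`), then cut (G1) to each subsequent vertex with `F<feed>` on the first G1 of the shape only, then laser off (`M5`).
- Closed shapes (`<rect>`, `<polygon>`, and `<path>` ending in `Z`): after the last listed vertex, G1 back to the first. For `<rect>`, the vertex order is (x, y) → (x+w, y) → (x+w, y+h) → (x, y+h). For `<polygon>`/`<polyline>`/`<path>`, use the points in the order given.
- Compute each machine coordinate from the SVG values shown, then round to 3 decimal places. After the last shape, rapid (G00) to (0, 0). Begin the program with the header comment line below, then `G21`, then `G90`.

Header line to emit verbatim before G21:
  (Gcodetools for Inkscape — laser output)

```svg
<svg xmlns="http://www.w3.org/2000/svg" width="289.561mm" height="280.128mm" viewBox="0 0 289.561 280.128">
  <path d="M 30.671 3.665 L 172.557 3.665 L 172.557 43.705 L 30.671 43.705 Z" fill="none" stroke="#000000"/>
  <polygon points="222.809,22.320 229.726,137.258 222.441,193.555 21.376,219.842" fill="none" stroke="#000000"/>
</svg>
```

Since the viewBox matches the mm dimensions, user units are millimetres directly. The only transform is the Y-flip y_m = 280.128 − y_svg.

Shape 1 is a rectangle drawn with `<path>`. Its stroke #000000 means cut at S829, F1037. After flipping Y the toolpath is (30.671,276.463) → (172.557,276.463) → (172.557,236.423) → (30.671,236.423) → (30.671,276.463), returning to the start.

Shape 2 is a closed polygon drawn with `<polygon>`. Its stroke #000000 means cut at S829, F1037. After flipping Y the toolpath is (222.809,257.808) → (229.726,142.870) → (222.441,86.573) → (21.376,60.286) → (222.809,257.808), returning to the start.

(Gcodetools for Inkscape — laser output)
G21
G90
G00 X30.671 Y276.463
M3 S829
G1 X172.557 Y276.463 F1037
G1 X172.557 Y236.423
G1 X30.671 Y236.423
G1 X30.671 Y276.463
M5
G00 X222.809 Y257.808
M3 S829
G1 X229.726 Y142.870 F1037
G1 X222.441 Y86.573
G1 X21.376 Y60.286
G1 X222.809 Y257.808
M5
G00 X0.000 Y0.000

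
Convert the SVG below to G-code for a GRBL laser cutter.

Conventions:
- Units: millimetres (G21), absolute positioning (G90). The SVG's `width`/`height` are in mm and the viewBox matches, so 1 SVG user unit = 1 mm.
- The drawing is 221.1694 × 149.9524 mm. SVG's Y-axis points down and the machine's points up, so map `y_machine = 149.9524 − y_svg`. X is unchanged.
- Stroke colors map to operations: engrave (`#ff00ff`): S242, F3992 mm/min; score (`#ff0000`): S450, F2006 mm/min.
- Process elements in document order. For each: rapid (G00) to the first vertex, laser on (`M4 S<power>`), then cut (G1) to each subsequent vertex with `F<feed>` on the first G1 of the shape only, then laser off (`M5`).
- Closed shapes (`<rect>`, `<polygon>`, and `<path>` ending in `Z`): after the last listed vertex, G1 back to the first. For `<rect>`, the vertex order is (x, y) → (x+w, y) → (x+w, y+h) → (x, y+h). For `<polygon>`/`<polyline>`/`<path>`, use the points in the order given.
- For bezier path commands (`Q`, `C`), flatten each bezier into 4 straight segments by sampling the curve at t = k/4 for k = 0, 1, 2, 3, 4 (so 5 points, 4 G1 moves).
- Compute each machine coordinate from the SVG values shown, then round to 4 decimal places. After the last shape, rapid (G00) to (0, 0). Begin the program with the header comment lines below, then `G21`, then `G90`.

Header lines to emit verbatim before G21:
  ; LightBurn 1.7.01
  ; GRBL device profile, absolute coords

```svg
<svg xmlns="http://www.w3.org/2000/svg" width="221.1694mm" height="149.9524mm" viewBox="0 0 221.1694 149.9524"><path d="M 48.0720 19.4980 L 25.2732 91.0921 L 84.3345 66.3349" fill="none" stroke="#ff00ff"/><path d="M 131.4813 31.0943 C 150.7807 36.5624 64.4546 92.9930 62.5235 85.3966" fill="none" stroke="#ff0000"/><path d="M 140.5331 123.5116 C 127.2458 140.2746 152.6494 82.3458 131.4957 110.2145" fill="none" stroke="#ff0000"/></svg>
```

Since the viewBox matches the mm dimensions, user units are millimetres directly. The only transform is the Y-flip y_m = 149.9524 − y_svg.

Shape 1 is a open polyline drawn with `<path>`. Its stroke #ff00ff means engrave at S242, F3992. After flipping Y the toolpath is (48.0720,130.4544) → (25.2732,58.8603) → (84.3345,83.6175).

Shape 2 is a cubic bezier drawn with `<path>`. Its stroke #ff0000 means score at S450, F2006. After flipping Y the toolpath is (131.4813,118.8581) → (129.1201,106.9983) → (104.9638,86.8078) → (76.8268,69.0669) → (62.5235,64.5558).

Shape 3 is a cubic bezier drawn with `<path>`. Its stroke #ff0000 means score at S450, F2006. After flipping Y the toolpath is (140.5331,26.4408) → (136.4902,25.3656) → (138.9643,37.2540) → (139.9635,47.0600) → (131.4957,39.7379).

; LightBurn 1.7.01
; GRBL device profile, absolute coords
G21
G90
G00 X48.0720 Y130.4544
M4 S242
G1 X25.2732 Y58.8603 F3992
G1 X84.3345 Y83.6175
M5
G00 X131.4813 Y118.8581
M4 S450
G1 X129.1201 Y106.9983 F2006
G1 X104.9638 Y86.8078
G1 X76.8268 Y69.0669
G1 X62.5235 Y64.5558
M5
G00 X140.5331 Y26.4408
M4 S450
G1 X136.4902 Y25.3656 F2006
G1 X138.9643 Y37.2540
G1 X139.9635 Y47.0600
G1 X131.4957 Y39.7379
M5
G00 X0.0000 Y0.0000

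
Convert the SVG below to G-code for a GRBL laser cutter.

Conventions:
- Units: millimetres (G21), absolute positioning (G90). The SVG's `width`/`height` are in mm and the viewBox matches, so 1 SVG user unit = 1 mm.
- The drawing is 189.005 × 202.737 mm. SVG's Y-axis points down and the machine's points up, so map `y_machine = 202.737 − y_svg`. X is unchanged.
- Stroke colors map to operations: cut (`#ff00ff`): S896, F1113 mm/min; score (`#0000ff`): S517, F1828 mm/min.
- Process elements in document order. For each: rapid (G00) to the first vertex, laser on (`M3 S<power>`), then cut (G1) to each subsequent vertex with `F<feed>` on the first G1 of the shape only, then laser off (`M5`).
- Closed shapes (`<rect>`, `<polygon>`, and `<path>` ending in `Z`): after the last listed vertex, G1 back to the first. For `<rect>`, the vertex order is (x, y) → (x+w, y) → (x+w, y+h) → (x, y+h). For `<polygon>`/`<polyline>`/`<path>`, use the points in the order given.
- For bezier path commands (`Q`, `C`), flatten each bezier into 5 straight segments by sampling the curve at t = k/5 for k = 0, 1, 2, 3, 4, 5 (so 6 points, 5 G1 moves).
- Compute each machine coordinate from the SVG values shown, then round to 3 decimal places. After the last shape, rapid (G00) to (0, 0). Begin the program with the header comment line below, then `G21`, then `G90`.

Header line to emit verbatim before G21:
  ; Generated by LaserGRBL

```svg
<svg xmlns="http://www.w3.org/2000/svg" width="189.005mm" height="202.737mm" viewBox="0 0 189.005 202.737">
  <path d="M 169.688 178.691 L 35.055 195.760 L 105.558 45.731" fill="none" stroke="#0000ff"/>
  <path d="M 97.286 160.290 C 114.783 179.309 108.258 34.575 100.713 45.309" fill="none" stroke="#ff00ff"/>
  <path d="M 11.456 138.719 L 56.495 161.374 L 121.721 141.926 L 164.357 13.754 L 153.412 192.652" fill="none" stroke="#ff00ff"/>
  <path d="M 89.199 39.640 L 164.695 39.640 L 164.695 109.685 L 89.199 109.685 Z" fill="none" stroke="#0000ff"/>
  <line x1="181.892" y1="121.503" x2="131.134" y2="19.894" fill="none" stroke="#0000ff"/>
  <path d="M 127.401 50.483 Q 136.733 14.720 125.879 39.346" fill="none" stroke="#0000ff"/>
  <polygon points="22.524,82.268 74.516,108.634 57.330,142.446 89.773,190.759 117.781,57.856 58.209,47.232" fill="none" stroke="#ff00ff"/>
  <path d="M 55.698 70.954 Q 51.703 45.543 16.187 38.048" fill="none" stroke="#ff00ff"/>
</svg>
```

1 u = 1 mm; y_m = 202.737 − y.

[1] `<path>` open polyline, #0000ff→score S517 F1828: (169.688,24.046) → (35.055,6.977) → (105.558,157.006)

[2] `<path>` cubic bezier, #ff00ff→cut S896 F1113: (97.286,42.447) → (105.086,48.132) → (108.224,77.795) → (107.805,116.114) → (104.934,147.766) → (100.713,157.428)

[3] `<path>` open polyline, #ff00ff→cut S896 F1113: (11.456,64.018) → (56.495,41.363) → (121.721,60.811) → (164.357,188.983) → (153.412,10.085)

[4] `<path>` rectangle, #0000ff→score S517 F1828: (89.199,163.097) → (164.695,163.097) → (164.695,93.052) → (89.199,93.052) → (89.199,163.097) (closed)

[5] `<line>` line segment, #0000ff→score S517 F1828: (181.892,81.234) → (131.134,182.843)

[6] `<path>` quadratic bezier, #0000ff→score S517 F1828: (127.401,152.254) → (130.326,164.144) → (131.637,171.202) → (131.332,173.430) → (129.413,170.826) → (125.879,163.391)

[7] `<polygon>` closed polygon, #ff00ff→cut S896 F1113: (22.524,120.469) → (74.516,94.103) → (57.330,60.291) → (89.773,11.978) → (117.781,144.881) → (58.209,155.505) → (22.524,120.469) (closed)

[8] `<path>` quadratic bezier, #ff00ff→cut S896 F1113: (55.698,131.783) → (52.839,141.231) → (47.459,149.245) → (39.556,155.826) → (29.133,160.974) → (16.187,164.689)

; Generated by LaserGRBL
G21
G90
G00 X169.688 Y24.046
M3 S517
G1 X35.055 Y6.977 F1828
G1 X105.558 Y157.006
M5
G00 X97.286 Y42.447
M3 S896
G1 X105.086 Y48.132 F1113
G1 X108.224 Y77.795
G1 X107.805 Y116.114
G1 X104.934 Y147.766
G1 X100.713 Y157.428
M5
G00 X11.456 Y64.018
M3 S896
G1 X56.495 Y41.363 F1113
G1 X121.721 Y60.811
G1 X164.357 Y188.983
G1 X153.412 Y10.085
M5
G00 X89.199 Y163.097
M3 S517
G1 X164.695 Y163.097 F1828
G1 X164.695 Y93.052
G1 X89.199 Y93.052
G1 X89.199 Y163.097
M5
G00 X181.892 Y81.234
M3 S517
G1 X131.134 Y182.843 F1828
M5
G00 X127.401 Y152.254
M3 S517
G1 X130.326 Y164.144 F1828
G1 X131.637 Y171.202
G1 X131.332 Y173.430
G1 X129.413 Y170.826
G1 X125.879 Y163.391
M5
G00 X22.524 Y120.469
M3 S896
G1 X74.516 Y94.103 F1113
G1 X57.330 Y60.291
G1 X89.773 Y11.978
G1 X117.781 Y144.881
G1 X58.209 Y155.505
G1 X22.524 Y120.469
M5
G00 X55.698 Y131.783
M3 S896
G1 X52.839 Y141.231 F1113
G1 X47.459 Y149.245
G1 X39.556 Y155.826
G1 X29.133 Y160.974
G1 X16.187 Y164.689
M5
G00 X0.000 Y0.000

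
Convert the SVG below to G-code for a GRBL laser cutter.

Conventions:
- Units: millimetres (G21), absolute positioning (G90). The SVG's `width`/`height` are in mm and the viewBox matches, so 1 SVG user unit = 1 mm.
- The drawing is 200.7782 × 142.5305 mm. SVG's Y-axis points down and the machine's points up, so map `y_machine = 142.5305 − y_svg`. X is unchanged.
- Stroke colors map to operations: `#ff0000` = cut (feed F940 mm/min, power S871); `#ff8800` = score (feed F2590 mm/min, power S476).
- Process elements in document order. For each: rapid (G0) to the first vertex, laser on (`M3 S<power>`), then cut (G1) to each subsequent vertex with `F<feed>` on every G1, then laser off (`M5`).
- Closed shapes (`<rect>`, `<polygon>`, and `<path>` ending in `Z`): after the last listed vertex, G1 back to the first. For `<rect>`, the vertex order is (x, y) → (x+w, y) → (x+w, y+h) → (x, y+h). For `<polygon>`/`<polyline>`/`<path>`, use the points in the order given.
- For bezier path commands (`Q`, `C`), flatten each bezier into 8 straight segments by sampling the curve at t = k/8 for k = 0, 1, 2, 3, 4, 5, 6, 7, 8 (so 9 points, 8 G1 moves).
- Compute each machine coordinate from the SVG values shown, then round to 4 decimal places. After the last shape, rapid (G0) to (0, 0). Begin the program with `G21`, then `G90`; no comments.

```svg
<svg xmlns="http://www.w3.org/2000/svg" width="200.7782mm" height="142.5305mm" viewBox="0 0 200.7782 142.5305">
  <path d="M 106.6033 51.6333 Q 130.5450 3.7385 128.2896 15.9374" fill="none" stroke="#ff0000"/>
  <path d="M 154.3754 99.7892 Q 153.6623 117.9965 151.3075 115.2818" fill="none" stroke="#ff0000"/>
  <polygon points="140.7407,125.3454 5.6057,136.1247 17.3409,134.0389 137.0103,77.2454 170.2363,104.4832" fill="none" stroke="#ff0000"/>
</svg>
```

G21
G90
G0 X106.6033 Y90.8972
M3 S871
G1 X112.1794 Y101.9319 F940
G1 X116.9368 Y111.0887 F940
G1 X120.8756 Y118.3676 F940
G1 X123.9957 Y123.7686 F940
G1 X126.2972 Y127.2916 F940
G1 X127.7800 Y128.9367 F940
G1 X128.4441 Y128.7039 F940
G1 X128.2896 Y126.5931 F940
M5
G0 X154.3754 Y42.7413
M3 S871
G1 X154.1715 Y38.5164 F940
G1 X153.9162 Y34.9453 F940
G1 X153.6097 Y32.0280 F940
G1 X153.2519 Y29.7645 F940
G1 X152.8427 Y28.1548 F940
G1 X152.3823 Y27.1990 F940
G1 X151.8705 Y26.8969 F940
G1 X151.3075 Y27.2487 F940
M5
G0 X140.7407 Y17.1851
M3 S871
G1 X5.6057 Y6.4058 F940
G1 X17.3409 Y8.4916 F940
G1 X137.0103 Y65.2851 F940
G1 X170.2363 Y38.0473 F940
G1 X140.7407 Y17.1851 F940
M5
G0 X0.0000 Y0.0000

1 u = 1 mm; y_m = 142.5305 − y.

[1] `<path>` quadratic bezier, #ff0000→cut S871 F940: (106.6033,90.8972) → (112.1794,101.9319) → (116.9368,111.0887) → (120.8756,118.3676) → (123.9957,123.7686) → (126.2972,127.2916) → (127.7800,128.9367) → (128.4441,128.7039) → (128.2896,126.5931)

[2] `<path>` quadratic bezier, #ff0000→cut S871 F940: (154.3754,42.7413) → (154.1715,38.5164) → (153.9162,34.9453) → (153.6097,32.0280) → (153.2519,29.7645) → (152.8427,28.1548) → (152.3823,27.1990) → (151.8705,26.8969) → (151.3075,27.2487)

[3] `<polygon>` closed polygon, #ff0000→cut S871 F940: (140.7407,17.1851) → (5.6057,6.4058) → (17.3409,8.4916) → (137.0103,65.2851) → (170.2363,38.0473) → (140.7407,17.1851) (closed)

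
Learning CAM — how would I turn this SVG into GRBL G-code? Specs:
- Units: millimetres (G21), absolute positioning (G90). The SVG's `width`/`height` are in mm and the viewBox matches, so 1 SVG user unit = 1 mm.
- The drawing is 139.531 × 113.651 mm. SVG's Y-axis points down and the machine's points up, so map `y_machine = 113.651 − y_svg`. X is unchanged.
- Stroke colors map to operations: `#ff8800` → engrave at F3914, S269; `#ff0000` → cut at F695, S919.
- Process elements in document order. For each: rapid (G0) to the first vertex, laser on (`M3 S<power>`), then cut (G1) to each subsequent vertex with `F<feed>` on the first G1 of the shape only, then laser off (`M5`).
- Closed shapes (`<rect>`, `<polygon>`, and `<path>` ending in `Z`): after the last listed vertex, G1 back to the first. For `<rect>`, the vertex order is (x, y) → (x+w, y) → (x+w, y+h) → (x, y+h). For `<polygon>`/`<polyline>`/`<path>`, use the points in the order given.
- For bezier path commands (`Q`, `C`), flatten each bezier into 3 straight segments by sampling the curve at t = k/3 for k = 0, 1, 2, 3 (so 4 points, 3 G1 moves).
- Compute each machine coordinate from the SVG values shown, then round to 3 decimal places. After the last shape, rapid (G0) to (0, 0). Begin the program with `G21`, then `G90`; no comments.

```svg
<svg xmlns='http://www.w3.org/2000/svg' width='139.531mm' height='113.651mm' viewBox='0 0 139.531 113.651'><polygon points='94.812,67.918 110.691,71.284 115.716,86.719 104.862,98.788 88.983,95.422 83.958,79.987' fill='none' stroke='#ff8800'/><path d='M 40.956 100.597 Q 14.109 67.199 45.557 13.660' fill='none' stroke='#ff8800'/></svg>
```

1 u = 1 mm; y_m = 113.651 − y.

[1] `<polygon>` regular polygon, #ff8800→engrave S269 F3914: (94.812,45.733) → (110.691,42.367) → (115.716,26.932) → (104.862,14.863) → (88.983,18.229) → (83.958,33.664) → (94.812,45.733) (closed)

[2] `<path>` quadratic bezier, #ff8800→engrave S269 F3914: (40.956,13.054) → (29.535,37.557) → (31.069,66.536) → (45.557,99.991)

G21
G90
G0 X94.812 Y45.733
M3 S269
G1 X110.691 Y42.367 F3914
G1 X115.716 Y26.932
G1 X104.862 Y14.863
G1 X88.983 Y18.229
G1 X83.958 Y33.664
G1 X94.812 Y45.733
M5
G0 X40.956 Y13.054
M3 S269
G1 X29.535 Y37.557 F3914
G1 X31.069 Y66.536
G1 X45.557 Y99.991
M5
G0 X0.000 Y0.000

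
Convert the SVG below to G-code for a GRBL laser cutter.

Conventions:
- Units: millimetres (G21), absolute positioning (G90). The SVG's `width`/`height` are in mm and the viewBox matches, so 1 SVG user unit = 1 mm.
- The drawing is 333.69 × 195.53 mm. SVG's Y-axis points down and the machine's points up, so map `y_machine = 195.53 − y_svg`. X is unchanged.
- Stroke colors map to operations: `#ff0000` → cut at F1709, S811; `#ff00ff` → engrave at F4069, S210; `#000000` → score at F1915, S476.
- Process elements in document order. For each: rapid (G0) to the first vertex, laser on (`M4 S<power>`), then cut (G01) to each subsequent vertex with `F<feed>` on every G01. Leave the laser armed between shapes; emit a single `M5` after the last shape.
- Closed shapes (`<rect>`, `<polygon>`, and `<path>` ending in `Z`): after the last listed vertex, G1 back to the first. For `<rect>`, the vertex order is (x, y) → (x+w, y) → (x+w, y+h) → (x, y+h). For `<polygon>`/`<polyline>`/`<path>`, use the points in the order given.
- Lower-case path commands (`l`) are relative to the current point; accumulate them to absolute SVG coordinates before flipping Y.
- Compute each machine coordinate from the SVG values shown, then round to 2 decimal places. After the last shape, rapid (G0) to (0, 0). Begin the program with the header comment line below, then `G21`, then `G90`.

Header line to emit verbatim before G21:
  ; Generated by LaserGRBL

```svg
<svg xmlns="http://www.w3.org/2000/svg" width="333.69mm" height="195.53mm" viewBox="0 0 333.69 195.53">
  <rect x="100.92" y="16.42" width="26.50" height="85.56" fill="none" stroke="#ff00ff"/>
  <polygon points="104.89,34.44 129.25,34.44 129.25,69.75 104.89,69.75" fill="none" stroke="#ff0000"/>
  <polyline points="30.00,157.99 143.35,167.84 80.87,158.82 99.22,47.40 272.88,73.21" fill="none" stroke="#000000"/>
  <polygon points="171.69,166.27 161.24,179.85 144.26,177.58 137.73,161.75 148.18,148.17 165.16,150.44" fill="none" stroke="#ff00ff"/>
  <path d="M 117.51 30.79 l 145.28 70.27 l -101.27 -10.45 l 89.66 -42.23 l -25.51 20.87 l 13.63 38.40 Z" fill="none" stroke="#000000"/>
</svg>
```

; Generated by LaserGRBL
G21
G90
G0 X100.92 Y179.11
M4 S210
G01 X127.42 Y179.11 F4069
G01 X127.42 Y93.55 F4069
G01 X100.92 Y93.55 F4069
G01 X100.92 Y179.11 F4069
G0 X104.89 Y161.09
M4 S811
G01 X129.25 Y161.09 F1709
G01 X129.25 Y125.78 F1709
G01 X104.89 Y125.78 F1709
G01 X104.89 Y161.09 F1709
G0 X30.00 Y37.54
M4 S476
G01 X143.35 Y27.69 F1915
G01 X80.87 Y36.71 F1915
G01 X99.22 Y148.13 F1915
G01 X272.88 Y122.32 F1915
G0 X171.69 Y29.26
M4 S210
G01 X161.24 Y15.68 F4069
G01 X144.26 Y17.95 F4069
G01 X137.73 Y33.78 F4069
G01 X148.18 Y47.36 F4069
G01 X165.16 Y45.09 F4069
G01 X171.69 Y29.26 F4069
G0 X117.51 Y164.74
M4 S476
G01 X262.79 Y94.47 F1915
G01 X161.52 Y104.92 F1915
G01 X251.18 Y147.15 F1915
G01 X225.67 Y126.28 F1915
G01 X239.30 Y87.88 F1915
G01 X117.51 Y164.74 F1915
M5
G0 X0.00 Y0.00

1 u = 1 mm; y_m = 195.53 − y.

[1] `<rect>` rectangle, #ff00ff→engrave S210 F4069: (100.92,179.11) → (127.42,179.11) → (127.42,93.55) → (100.92,93.55) → (100.92,179.11) (closed)

[2] `<polygon>` rectangle, #ff0000→cut S811 F1709: (104.89,161.09) → (129.25,161.09) → (129.25,125.78) → (104.89,125.78) → (104.89,161.09) (closed)

[3] `<polyline>` open polyline, #000000→score S476 F1915: (30.00,37.54) → (143.35,27.69) → (80.87,36.71) → (99.22,148.13) → (272.88,122.32)

[4] `<polygon>` regular polygon, #ff00ff→engrave S210 F4069: (171.69,29.26) → (161.24,15.68) → (144.26,17.95) → (137.73,33.78) → (148.18,47.36) → (165.16,45.09) → (171.69,29.26) (closed)

[5] `<path>` closed polygon, #000000→score S476 F1915: (117.51,164.74) → (262.79,94.47) → (161.52,104.92) → (251.18,147.15) → (225.67,126.28) → (239.30,87.88) → (117.51,164.74) (closed)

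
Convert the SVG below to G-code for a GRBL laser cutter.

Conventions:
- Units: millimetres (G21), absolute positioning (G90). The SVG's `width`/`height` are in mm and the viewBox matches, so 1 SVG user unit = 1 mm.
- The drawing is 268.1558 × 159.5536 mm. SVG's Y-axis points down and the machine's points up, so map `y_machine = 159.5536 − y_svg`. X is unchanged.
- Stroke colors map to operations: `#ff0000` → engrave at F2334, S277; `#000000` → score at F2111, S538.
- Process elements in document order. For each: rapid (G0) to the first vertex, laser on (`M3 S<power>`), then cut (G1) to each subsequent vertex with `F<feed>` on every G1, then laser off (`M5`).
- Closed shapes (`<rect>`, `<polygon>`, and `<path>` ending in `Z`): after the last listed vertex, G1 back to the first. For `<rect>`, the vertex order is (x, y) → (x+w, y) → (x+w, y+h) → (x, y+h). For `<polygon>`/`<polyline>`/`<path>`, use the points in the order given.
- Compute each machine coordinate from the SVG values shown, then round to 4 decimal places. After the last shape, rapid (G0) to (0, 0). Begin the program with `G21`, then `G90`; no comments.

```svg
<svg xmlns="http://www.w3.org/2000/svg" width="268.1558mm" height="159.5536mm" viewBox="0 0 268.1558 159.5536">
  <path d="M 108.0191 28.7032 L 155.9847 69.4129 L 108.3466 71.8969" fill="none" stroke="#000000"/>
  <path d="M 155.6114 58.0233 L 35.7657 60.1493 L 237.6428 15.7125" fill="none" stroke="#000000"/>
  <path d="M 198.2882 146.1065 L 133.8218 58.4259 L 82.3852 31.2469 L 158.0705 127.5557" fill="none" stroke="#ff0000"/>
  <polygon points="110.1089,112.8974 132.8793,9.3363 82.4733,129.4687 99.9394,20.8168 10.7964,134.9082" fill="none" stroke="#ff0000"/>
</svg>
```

1 u = 1 mm; y_m = 159.5536 − y.

[1] `<path>` open polyline, #000000→score S538 F2111: (108.0191,130.8504) → (155.9847,90.1407) → (108.3466,87.6567)

[2] `<path>` open polyline, #000000→score S538 F2111: (155.6114,101.5303) → (35.7657,99.4043) → (237.6428,143.8411)

[3] `<path>` open polyline, #ff0000→engrave S277 F2334: (198.2882,13.4471) → (133.8218,101.1277) → (82.3852,128.3067) → (158.0705,31.9979)

[4] `<polygon>` closed polygon, #ff0000→engrave S277 F2334: (110.1089,46.6562) → (132.8793,150.2173) → (82.4733,30.0849) → (99.9394,138.7368) → (10.7964,24.6454) → (110.1089,46.6562) (closed)

G21
G90
G0 X108.0191 Y130.8504
M3 S538
G1 X155.9847 Y90.1407 F2111
G1 X108.3466 Y87.6567 F2111
M5
G0 X155.6114 Y101.5303
M3 S538
G1 X35.7657 Y99.4043 F2111
G1 X237.6428 Y143.8411 F2111
M5
G0 X198.2882 Y13.4471
M3 S277
G1 X133.8218 Y101.1277 F2334
G1 X82.3852 Y128.3067 F2334
G1 X158.0705 Y31.9979 F2334
M5
G0 X110.1089 Y46.6562
M3 S277
G1 X132.8793 Y150.2173 F2334
G1 X82.4733 Y30.0849 F2334
G1 X99.9394 Y138.7368 F2334
G1 X10.7964 Y24.6454 F2334
G1 X110.1089 Y46.6562 F2334
M5
G0 X0.0000 Y0.0000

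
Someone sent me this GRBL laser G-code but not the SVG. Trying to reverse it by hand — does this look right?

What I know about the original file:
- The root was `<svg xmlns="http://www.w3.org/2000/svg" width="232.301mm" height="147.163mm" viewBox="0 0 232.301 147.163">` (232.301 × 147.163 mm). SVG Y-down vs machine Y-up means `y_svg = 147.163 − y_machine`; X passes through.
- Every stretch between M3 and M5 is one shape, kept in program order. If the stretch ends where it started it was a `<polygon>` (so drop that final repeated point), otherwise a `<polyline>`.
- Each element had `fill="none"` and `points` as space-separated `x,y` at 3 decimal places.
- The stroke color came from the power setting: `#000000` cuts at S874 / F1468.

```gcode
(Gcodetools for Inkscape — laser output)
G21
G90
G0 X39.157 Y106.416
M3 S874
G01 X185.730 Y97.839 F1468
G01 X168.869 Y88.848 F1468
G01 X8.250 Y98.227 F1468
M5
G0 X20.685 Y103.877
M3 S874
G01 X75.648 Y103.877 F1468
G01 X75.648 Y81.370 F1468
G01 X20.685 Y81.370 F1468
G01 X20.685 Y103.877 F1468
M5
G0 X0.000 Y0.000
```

Each laser-on run becomes one SVG element. Flip Y back into SVG space with y_svg = 147.163 − y_machine. Every run uses S874, so all elements get stroke `#000000` (cut).

Run 1: The run is open, so emit a `<polyline>` with points (Y-flipped): 39.157,40.747 185.730,49.324 168.869,58.315 8.250,48.936.

Run 2: The run returns to its start, so emit a `<polygon>` with points (Y-flipped): 20.685,43.286 75.648,43.286 75.648,65.793 20.685,65.793.

<svg xmlns="http://www.w3.org/2000/svg" width="232.301mm" height="147.163mm" viewBox="0 0 232.301 147.163">
  <polyline points="39.157,40.747 185.730,49.324 168.869,58.315 8.250,48.936" fill="none" stroke="#000000"/>
  <polygon points="20.685,43.286 75.648,43.286 75.648,65.793 20.685,65.793" fill="none" stroke="#000000"/>
</svg>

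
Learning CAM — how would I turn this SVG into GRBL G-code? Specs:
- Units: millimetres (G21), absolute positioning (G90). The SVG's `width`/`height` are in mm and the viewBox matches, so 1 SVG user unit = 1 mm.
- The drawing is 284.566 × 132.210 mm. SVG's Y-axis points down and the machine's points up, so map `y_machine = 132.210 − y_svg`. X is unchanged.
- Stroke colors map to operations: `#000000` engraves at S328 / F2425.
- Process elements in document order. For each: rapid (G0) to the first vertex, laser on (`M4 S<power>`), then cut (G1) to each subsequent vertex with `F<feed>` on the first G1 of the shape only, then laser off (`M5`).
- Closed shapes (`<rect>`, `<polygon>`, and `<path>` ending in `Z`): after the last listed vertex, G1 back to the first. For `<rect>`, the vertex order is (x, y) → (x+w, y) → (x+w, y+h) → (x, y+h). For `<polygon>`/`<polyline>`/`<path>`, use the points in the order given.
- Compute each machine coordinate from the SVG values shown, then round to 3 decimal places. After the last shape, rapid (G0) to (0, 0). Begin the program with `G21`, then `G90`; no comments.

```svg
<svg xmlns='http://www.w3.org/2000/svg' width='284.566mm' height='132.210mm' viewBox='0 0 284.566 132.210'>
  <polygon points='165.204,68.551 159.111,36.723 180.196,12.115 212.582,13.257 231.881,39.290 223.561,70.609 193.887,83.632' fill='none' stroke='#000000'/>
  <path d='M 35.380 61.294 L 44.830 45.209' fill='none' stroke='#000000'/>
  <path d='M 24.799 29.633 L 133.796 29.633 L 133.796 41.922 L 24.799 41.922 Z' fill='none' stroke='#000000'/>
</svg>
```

G21
G90
G0 X165.204 Y63.659
M4 S328
G1 X159.111 Y95.487 F2425
G1 X180.196 Y120.095
G1 X212.582 Y118.953
G1 X231.881 Y92.920
G1 X223.561 Y61.601
G1 X193.887 Y48.578
G1 X165.204 Y63.659
M5
G0 X35.380 Y70.916
M4 S328
G1 X44.830 Y87.001 F2425
M5
G0 X24.799 Y102.577
M4 S328
G1 X133.796 Y102.577 F2425
G1 X133.796 Y90.288
G1 X24.799 Y90.288
G1 X24.799 Y102.577
M5
G0 X0.000 Y0.000

1 u = 1 mm; y_m = 132.210 − y.

[1] `<polygon>` regular polygon, #000000→engrave S328 F2425: (165.204,63.659) → (159.111,95.487) → (180.196,120.095) → (212.582,118.953) → (231.881,92.920) → (223.561,61.601) → (193.887,48.578) → (165.204,63.659) (closed)

[2] `<path>` line segment, #000000→engrave S328 F2425: (35.380,70.916) → (44.830,87.001)

[3] `<path>` rectangle, #000000→engrave S328 F2425: (24.799,102.577) → (133.796,102.577) → (133.796,90.288) → (24.799,90.288) → (24.799,102.577) (closed)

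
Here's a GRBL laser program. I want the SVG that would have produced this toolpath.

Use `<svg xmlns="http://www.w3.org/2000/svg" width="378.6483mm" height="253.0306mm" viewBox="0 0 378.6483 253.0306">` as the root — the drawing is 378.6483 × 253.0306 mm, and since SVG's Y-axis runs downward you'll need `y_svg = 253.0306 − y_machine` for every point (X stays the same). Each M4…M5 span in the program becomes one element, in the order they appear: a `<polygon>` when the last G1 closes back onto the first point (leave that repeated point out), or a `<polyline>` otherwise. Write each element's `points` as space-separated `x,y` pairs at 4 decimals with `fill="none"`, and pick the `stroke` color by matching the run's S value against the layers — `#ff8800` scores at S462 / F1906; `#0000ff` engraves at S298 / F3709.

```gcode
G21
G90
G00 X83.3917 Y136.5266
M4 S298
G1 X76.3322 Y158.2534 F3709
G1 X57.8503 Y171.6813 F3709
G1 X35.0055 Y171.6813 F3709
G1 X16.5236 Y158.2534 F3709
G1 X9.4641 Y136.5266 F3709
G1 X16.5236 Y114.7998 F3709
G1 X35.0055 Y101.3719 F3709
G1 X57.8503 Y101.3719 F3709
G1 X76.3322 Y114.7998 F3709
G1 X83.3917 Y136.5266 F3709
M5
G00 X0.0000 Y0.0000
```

<svg xmlns="http://www.w3.org/2000/svg" width="378.6483mm" height="253.0306mm" viewBox="0 0 378.6483 253.0306">
  <polygon points="83.3917,116.5040 76.3322,94.7772 57.8503,81.3493 35.0055,81.3493 16.5236,94.7772 9.4641,116.5040 16.5236,138.2308 35.0055,151.6587 57.8503,151.6587 76.3322,138.2308" fill="none" stroke="#0000ff"/>
</svg>

y_svg = 253.0306 − y_m. Every run uses S298, so all elements get stroke `#0000ff` (engrave).

[1] closed run; points: 83.3917,116.5040 76.3322,94.7772 57.8503,81.3493 35.0055,81.3493 16.5236,94.7772 9.4641,116.5040 16.5236,138.2308 35.0055,151.6587 57.8503,151.6587 76.3322,138.2308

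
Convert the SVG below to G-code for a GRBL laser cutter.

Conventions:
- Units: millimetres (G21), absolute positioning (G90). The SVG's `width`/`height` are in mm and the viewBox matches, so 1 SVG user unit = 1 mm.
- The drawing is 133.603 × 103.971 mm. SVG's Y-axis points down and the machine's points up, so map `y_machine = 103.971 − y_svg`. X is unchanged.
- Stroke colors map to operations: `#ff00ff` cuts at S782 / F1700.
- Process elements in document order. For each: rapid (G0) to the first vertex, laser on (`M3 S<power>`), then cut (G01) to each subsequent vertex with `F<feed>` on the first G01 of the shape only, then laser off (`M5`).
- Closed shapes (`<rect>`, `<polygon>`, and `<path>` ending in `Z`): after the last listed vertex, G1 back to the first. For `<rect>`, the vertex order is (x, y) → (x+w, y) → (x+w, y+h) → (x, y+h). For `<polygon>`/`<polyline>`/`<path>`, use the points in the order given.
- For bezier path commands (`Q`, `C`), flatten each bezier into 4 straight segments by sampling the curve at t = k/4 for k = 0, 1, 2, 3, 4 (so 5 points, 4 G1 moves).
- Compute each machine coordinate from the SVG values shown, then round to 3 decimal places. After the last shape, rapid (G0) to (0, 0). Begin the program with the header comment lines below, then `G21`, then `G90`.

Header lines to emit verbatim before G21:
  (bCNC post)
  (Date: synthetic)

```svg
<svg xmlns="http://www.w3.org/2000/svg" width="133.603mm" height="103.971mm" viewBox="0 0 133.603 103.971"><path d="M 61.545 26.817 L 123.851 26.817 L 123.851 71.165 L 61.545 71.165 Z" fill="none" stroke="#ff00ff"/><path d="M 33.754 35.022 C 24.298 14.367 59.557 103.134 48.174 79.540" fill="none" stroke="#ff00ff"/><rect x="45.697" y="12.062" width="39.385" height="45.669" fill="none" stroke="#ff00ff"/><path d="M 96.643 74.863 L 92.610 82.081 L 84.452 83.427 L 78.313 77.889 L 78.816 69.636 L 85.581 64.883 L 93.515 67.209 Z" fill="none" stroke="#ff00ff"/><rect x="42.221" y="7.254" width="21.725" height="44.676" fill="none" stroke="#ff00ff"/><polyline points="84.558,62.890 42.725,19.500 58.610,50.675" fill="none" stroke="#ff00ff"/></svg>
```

(bCNC post)
(Date: synthetic)
G21
G90
G0 X61.545 Y77.154
M3 S782
G01 X123.851 Y77.154 F1700
G01 X123.851 Y32.806
G01 X61.545 Y32.806
G01 X61.545 Y77.154
M5
G0 X33.754 Y68.949
M3 S782
G01 X33.619 Y67.389 F1700
G01 X41.687 Y45.588
G01 X49.393 Y24.338
G01 X48.174 Y24.431
M5
G0 X45.697 Y91.909
M3 S782
G01 X85.082 Y91.909 F1700
G01 X85.082 Y46.240
G01 X45.697 Y46.240
G01 X45.697 Y91.909
M5
G0 X96.643 Y29.108
M3 S782
G01 X92.610 Y21.890 F1700
G01 X84.452 Y20.544
G01 X78.313 Y26.082
G01 X78.816 Y34.335
G01 X85.581 Y39.088
G01 X93.515 Y36.762
G01 X96.643 Y29.108
M5
G0 X42.221 Y96.717
M3 S782
G01 X63.946 Y96.717 F1700
G01 X63.946 Y52.041
G01 X42.221 Y52.041
G01 X42.221 Y96.717
M5
G0 X84.558 Y41.081
M3 S782
G01 X42.725 Y84.471 F1700
G01 X58.610 Y53.296
M5
G0 X0.000 Y0.000

viewBox `0 0 133.603 103.971` with mm width/height → 1 unit = 1 mm. Flip: y_m = 103.971 − y_svg.

**Shape 1** — `<path>` rectangle, stroke `#ff00ff` → cut (S782, F1700). Machine vertices: (61.545,77.154) → (123.851,77.154) → (123.851,32.806) → (61.545,32.806) → (61.545,77.154). Closed: final G1 returns to the first vertex.

**Shape 2** — `<path>` cubic bezier, stroke `#ff00ff` → cut (S782, F1700). Control points (SVG): P0=(33.754,35.022), P1=(24.298,14.367), P2=(59.557,103.134), P3=(48.174,79.540); sampled at t=k/4. Machine vertices: (33.754,68.949) → (33.619,67.389) → (41.687,45.588) → (49.393,24.338) → (48.174,24.431). Open path.

**Shape 3** — `<rect>` rectangle, stroke `#ff00ff` → cut (S782, F1700). Machine vertices: (45.697,91.909) → (85.082,91.909) → (85.082,46.240) → (45.697,46.240) → (45.697,91.909). Closed: final G1 returns to the first vertex.

**Shape 4** — `<path>` regular polygon, stroke `#ff00ff` → cut (S782, F1700). Machine vertices: (96.643,29.108) → (92.610,21.890) → (84.452,20.544) → (78.313,26.082) → (78.816,34.335) → (85.581,39.088) → (93.515,36.762) → (96.643,29.108). Closed: final G1 returns to the first vertex.

**Shape 5** — `<rect>` rectangle, stroke `#ff00ff` → cut (S782, F1700). Machine vertices: (42.221,96.717) → (63.946,96.717) → (63.946,52.041) → (42.221,52.041) → (42.221,96.717). Closed: final G1 returns to the first vertex.

**Shape 6** — `<polyline>` open polyline, stroke `#ff00ff` → cut (S782, F1700). Machine vertices: (84.558,41.081) → (42.725,84.471) → (58.610,53.296). Open path.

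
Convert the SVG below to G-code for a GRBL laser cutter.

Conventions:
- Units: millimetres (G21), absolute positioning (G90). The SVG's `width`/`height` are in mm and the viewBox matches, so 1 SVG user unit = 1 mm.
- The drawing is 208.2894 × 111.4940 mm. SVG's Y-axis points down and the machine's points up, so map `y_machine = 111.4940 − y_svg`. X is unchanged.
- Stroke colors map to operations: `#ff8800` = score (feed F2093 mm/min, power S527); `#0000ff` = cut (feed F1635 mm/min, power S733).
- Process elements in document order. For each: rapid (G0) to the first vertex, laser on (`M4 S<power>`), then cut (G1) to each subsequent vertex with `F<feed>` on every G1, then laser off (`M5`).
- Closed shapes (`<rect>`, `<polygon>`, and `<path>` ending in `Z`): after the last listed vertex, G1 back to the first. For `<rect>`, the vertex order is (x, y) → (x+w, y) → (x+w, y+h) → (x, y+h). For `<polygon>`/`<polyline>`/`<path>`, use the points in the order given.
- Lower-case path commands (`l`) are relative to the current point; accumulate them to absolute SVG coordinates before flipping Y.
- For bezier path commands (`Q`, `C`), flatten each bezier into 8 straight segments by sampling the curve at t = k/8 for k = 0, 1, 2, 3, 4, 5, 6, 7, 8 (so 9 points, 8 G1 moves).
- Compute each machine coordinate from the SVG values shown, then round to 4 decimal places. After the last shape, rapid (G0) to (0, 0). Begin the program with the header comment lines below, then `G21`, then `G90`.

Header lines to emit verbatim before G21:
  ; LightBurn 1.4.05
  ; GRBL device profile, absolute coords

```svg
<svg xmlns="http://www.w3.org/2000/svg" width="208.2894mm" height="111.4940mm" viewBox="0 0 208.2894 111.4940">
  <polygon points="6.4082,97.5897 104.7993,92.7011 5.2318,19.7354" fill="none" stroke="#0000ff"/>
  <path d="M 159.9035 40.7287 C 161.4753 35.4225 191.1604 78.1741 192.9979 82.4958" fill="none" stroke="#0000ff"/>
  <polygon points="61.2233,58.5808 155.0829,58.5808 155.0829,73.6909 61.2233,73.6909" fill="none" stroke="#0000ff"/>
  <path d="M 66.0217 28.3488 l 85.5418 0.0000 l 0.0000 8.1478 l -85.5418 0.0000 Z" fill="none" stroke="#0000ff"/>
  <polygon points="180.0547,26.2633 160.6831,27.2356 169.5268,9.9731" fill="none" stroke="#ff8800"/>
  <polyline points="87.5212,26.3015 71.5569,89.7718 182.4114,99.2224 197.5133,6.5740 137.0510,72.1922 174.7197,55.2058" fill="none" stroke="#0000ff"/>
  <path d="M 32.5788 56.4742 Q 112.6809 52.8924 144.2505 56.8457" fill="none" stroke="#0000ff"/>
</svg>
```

1 u = 1 mm; y_m = 111.4940 − y.

[1] `<polygon>` closed polygon, #0000ff→cut S733 F1635: (6.4082,13.9043) → (104.7993,18.7929) → (5.2318,91.7586) → (6.4082,13.9043) (closed)

[2] `<path>` cubic bezier, #0000ff→cut S733 F1635: (159.9035,70.7653) → (161.7014,70.6713) → (165.4792,67.0855) → (170.5810,61.0213) → (176.3511,53.4922) → (182.1336,45.5119) → (187.2727,38.0937) → (191.1128,32.2513) → (192.9979,28.9982)

[3] `<polygon>` rectangle, #0000ff→cut S733 F1635: (61.2233,52.9132) → (155.0829,52.9132) → (155.0829,37.8031) → (61.2233,37.8031) → (61.2233,52.9132) (closed)

[4] `<path>` rectangle, #0000ff→cut S733 F1635: (66.0217,83.1452) → (151.5635,83.1452) → (151.5635,74.9974) → (66.0217,74.9974) → (66.0217,83.1452) (closed)

[5] `<polygon>` regular polygon, #ff8800→score S527 F2093: (180.0547,85.2307) → (160.6831,84.2584) → (169.5268,101.5209) → (180.0547,85.2307) (closed)

[6] `<polyline>` open polyline, #0000ff→cut S733 F1635: (87.5212,85.1925) → (71.5569,21.7222) → (182.4114,12.2716) → (197.5133,104.9200) → (137.0510,39.3018) → (174.7197,56.2882)

[7] `<path>` quadratic bezier, #0000ff→cut S733 F1635: (32.5788,55.0198) → (51.8460,55.7975) → (69.5966,56.3398) → (85.8305,56.6465) → (100.5478,56.7178) → (113.7484,56.5537) → (125.4324,56.1540) → (135.5998,55.5189) → (144.2505,54.6483)

; LightBurn 1.4.05
; GRBL device profile, absolute coords
G21
G90
G0 X6.4082 Y13.9043
M4 S733
G1 X104.7993 Y18.7929 F1635
G1 X5.2318 Y91.7586 F1635
G1 X6.4082 Y13.9043 F1635
M5
G0 X159.9035 Y70.7653
M4 S733
G1 X161.7014 Y70.6713 F1635
G1 X165.4792 Y67.0855 F1635
G1 X170.5810 Y61.0213 F1635
G1 X176.3511 Y53.4922 F1635
G1 X182.1336 Y45.5119 F1635
G1 X187.2727 Y38.0937 F1635
G1 X191.1128 Y32.2513 F1635
G1 X192.9979 Y28.9982 F1635
M5
G0 X61.2233 Y52.9132
M4 S733
G1 X155.0829 Y52.9132 F1635
G1 X155.0829 Y37.8031 F1635
G1 X61.2233 Y37.8031 F1635
G1 X61.2233 Y52.9132 F1635
M5
G0 X66.0217 Y83.1452
M4 S733
G1 X151.5635 Y83.1452 F1635
G1 X151.5635 Y74.9974 F1635
G1 X66.0217 Y74.9974 F1635
G1 X66.0217 Y83.1452 F1635
M5
G0 X180.0547 Y85.2307
M4 S527
G1 X160.6831 Y84.2584 F2093
G1 X169.5268 Y101.5209 F2093
G1 X180.0547 Y85.2307 F2093
M5
G0 X87.5212 Y85.1925
M4 S733
G1 X71.5569 Y21.7222 F1635
G1 X182.4114 Y12.2716 F1635
G1 X197.5133 Y104.9200 F1635
G1 X137.0510 Y39.3018 F1635
G1 X174.7197 Y56.2882 F1635
M5
G0 X32.5788 Y55.0198
M4 S733
G1 X51.8460 Y55.7975 F1635
G1 X69.5966 Y56.3398 F1635
G1 X85.8305 Y56.6465 F1635
G1 X100.5478 Y56.7178 F1635
G1 X113.7484 Y56.5537 F1635
G1 X125.4324 Y56.1540 F1635
G1 X135.5998 Y55.5189 F1635
G1 X144.2505 Y54.6483 F1635
M5
G0 X0.0000 Y0.0000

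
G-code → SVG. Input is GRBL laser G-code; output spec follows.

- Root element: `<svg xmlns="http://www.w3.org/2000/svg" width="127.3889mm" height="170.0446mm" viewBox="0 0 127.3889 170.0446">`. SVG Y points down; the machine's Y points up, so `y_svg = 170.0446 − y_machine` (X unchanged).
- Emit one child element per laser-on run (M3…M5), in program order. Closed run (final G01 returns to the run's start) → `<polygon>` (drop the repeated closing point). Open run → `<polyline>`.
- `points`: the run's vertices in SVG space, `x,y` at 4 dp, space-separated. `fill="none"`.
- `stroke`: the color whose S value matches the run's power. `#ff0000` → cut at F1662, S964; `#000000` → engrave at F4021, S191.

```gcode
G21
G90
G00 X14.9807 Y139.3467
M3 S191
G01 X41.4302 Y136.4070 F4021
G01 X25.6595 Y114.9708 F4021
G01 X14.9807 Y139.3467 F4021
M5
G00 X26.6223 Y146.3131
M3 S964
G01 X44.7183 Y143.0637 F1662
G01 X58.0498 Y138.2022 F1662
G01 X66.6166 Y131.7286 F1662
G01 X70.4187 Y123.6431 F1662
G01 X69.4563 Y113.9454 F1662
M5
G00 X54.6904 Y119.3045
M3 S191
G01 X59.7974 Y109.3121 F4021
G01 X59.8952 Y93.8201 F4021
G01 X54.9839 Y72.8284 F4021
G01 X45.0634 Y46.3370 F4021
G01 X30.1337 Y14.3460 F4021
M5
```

Each laser-on run becomes one SVG element. Flip Y back into SVG space with y_svg = 170.0446 − y_machine.

Run 1: power S191 maps to stroke `#000000` (engrave). The run returns to its start, so emit a `<polygon>` with points (Y-flipped): 14.9807,30.6979 41.4302,33.6376 25.6595,55.0738.

Run 2: S964 ⇒ cut layer `#ff0000`. The run is open, so emit a `<polyline>` with points (Y-flipped): 26.6223,23.7315 44.7183,26.9809 58.0498,31.8424 66.6166,38.3160 70.4187,46.4015 69.4563,56.0992.

Run 3: S191 ⇒ engrave layer `#000000`. The run is open, so emit a `<polyline>` with points (Y-flipped): 54.6904,50.7401 59.7974,60.7325 59.8952,76.2245 54.9839,97.2162 45.0634,123.7076 30.1337,155.6986.

<svg xmlns="http://www.w3.org/2000/svg" width="127.3889mm" height="170.0446mm" viewBox="0 0 127.3889 170.0446">
  <polygon points="14.9807,30.6979 41.4302,33.6376 25.6595,55.0738" fill="none" stroke="#000000"/>
  <polyline points="26.6223,23.7315 44.7183,26.9809 58.0498,31.8424 66.6166,38.3160 70.4187,46.4015 69.4563,56.0992" fill="none" stroke="#ff0000"/>
  <polyline points="54.6904,50.7401 59.7974,60.7325 59.8952,76.2245 54.9839,97.2162 45.0634,123.7076 30.1337,155.6986" fill="none" stroke="#000000"/>
</svg>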